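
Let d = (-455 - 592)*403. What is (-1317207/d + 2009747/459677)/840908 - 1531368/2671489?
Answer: -41626946208998716774489/72619812994104515630114 ≈ -0.57322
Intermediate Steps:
d = -421941 (d = -1047*403 = -421941)
(-1317207/d + 2009747/459677)/840908 - 1531368/2671489 = (-1317207/(-421941) + 2009747/459677)/840908 - 1531368/2671489 = (-1317207*(-1/421941) + 2009747*(1/459677))*(1/840908) - 1531368*1/2671489 = (439069/140647 + 2009747/459677)*(1/840908) - 1531368/2671489 = (484494807022/64652191019)*(1/840908) - 1531368/2671489 = 242247403511/27183272322702626 - 1531368/2671489 = -41626946208998716774489/72619812994104515630114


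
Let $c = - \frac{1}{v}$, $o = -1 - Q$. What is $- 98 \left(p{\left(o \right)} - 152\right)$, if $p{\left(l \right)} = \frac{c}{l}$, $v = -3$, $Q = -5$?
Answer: $\frac{89327}{6} \approx 14888.0$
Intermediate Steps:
$o = 4$ ($o = -1 - -5 = -1 + 5 = 4$)
$c = \frac{1}{3}$ ($c = - \frac{1}{-3} = \left(-1\right) \left(- \frac{1}{3}\right) = \frac{1}{3} \approx 0.33333$)
$p{\left(l \right)} = \frac{1}{3 l}$
$- 98 \left(p{\left(o \right)} - 152\right) = - 98 \left(\frac{1}{3 \cdot 4} - 152\right) = - 98 \left(\frac{1}{3} \cdot \frac{1}{4} - 152\right) = - 98 \left(\frac{1}{12} - 152\right) = \left(-98\right) \left(- \frac{1823}{12}\right) = \frac{89327}{6}$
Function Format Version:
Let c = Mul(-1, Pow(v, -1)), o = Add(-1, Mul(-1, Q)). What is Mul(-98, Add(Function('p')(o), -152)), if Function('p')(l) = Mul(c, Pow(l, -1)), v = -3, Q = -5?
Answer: Rational(89327, 6) ≈ 14888.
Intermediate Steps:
o = 4 (o = Add(-1, Mul(-1, -5)) = Add(-1, 5) = 4)
c = Rational(1, 3) (c = Mul(-1, Pow(-3, -1)) = Mul(-1, Rational(-1, 3)) = Rational(1, 3) ≈ 0.33333)
Function('p')(l) = Mul(Rational(1, 3), Pow(l, -1))
Mul(-98, Add(Function('p')(o), -152)) = Mul(-98, Add(Mul(Rational(1, 3), Pow(4, -1)), -152)) = Mul(-98, Add(Mul(Rational(1, 3), Rational(1, 4)), -152)) = Mul(-98, Add(Rational(1, 12), -152)) = Mul(-98, Rational(-1823, 12)) = Rational(89327, 6)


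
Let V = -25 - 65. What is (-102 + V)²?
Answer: 36864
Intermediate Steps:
V = -90
(-102 + V)² = (-102 - 90)² = (-192)² = 36864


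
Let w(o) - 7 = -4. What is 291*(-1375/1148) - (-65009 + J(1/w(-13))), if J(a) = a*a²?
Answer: 2004214441/30996 ≈ 64660.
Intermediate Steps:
w(o) = 3 (w(o) = 7 - 4 = 3)
J(a) = a³
291*(-1375/1148) - (-65009 + J(1/w(-13))) = 291*(-1375/1148) - (-65009 + (1/3)³) = 291*(-1375*1/1148) - (-65009 + (⅓)³) = 291*(-1375/1148) - (-65009 + 1/27) = -400125/1148 - 1*(-1755242/27) = -400125/1148 + 1755242/27 = 2004214441/30996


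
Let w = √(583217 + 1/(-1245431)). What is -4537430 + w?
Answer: -4537430 + √904626941414957706/1245431 ≈ -4.5367e+6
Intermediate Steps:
w = √904626941414957706/1245431 (w = √(583217 - 1/1245431) = √(726356531526/1245431) = √904626941414957706/1245431 ≈ 763.69)
-4537430 + w = -4537430 + √904626941414957706/1245431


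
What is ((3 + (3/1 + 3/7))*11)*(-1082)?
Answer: -535590/7 ≈ -76513.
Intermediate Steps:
((3 + (3/1 + 3/7))*11)*(-1082) = ((3 + (3*1 + 3*(⅐)))*11)*(-1082) = ((3 + (3 + 3/7))*11)*(-1082) = ((3 + 24/7)*11)*(-1082) = ((45/7)*11)*(-1082) = (495/7)*(-1082) = -535590/7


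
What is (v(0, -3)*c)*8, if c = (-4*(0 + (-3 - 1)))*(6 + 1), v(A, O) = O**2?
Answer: 8064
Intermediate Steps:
c = 112 (c = -4*(0 - 4)*7 = -4*(-4)*7 = 16*7 = 112)
(v(0, -3)*c)*8 = ((-3)**2*112)*8 = (9*112)*8 = 1008*8 = 8064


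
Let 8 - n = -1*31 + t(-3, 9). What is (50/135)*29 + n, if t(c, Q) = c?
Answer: 1424/27 ≈ 52.741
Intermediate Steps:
n = 42 (n = 8 - (-1*31 - 3) = 8 - (-31 - 3) = 8 - 1*(-34) = 8 + 34 = 42)
(50/135)*29 + n = (50/135)*29 + 42 = (50*(1/135))*29 + 42 = (10/27)*29 + 42 = 290/27 + 42 = 1424/27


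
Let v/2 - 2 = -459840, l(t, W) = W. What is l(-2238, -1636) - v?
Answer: 918040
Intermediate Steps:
v = -919676 (v = 4 + 2*(-459840) = 4 - 919680 = -919676)
l(-2238, -1636) - v = -1636 - 1*(-919676) = -1636 + 919676 = 918040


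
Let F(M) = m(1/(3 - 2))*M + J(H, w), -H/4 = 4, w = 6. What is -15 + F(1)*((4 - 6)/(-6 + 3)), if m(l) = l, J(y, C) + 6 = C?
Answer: -43/3 ≈ -14.333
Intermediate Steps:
H = -16 (H = -4*4 = -16)
J(y, C) = -6 + C
F(M) = M (F(M) = M/(3 - 2) + (-6 + 6) = M/1 + 0 = 1*M + 0 = M + 0 = M)
-15 + F(1)*((4 - 6)/(-6 + 3)) = -15 + 1*((4 - 6)/(-6 + 3)) = -15 + 1*(-2/(-3)) = -15 + 1*(-2*(-⅓)) = -15 + 1*(⅔) = -15 + ⅔ = -43/3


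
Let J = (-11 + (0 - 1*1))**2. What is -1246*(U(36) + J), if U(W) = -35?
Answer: -135814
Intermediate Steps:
J = 144 (J = (-11 + (0 - 1))**2 = (-11 - 1)**2 = (-12)**2 = 144)
-1246*(U(36) + J) = -1246*(-35 + 144) = -1246*109 = -135814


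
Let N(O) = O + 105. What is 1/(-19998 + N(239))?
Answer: -1/19654 ≈ -5.0880e-5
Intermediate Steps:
N(O) = 105 + O
1/(-19998 + N(239)) = 1/(-19998 + (105 + 239)) = 1/(-19998 + 344) = 1/(-19654) = -1/19654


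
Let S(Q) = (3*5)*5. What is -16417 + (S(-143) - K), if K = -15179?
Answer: -1163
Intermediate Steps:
S(Q) = 75 (S(Q) = 15*5 = 75)
-16417 + (S(-143) - K) = -16417 + (75 - 1*(-15179)) = -16417 + (75 + 15179) = -16417 + 15254 = -1163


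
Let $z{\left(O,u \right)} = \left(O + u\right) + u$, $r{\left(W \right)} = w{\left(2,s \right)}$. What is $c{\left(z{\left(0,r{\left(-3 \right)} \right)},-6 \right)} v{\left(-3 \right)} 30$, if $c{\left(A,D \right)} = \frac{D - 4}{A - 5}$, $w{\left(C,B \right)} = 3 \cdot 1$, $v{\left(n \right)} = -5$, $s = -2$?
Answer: $1500$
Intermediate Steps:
$w{\left(C,B \right)} = 3$
$r{\left(W \right)} = 3$
$z{\left(O,u \right)} = O + 2 u$
$c{\left(A,D \right)} = \frac{-4 + D}{-5 + A}$
$c{\left(z{\left(0,r{\left(-3 \right)} \right)},-6 \right)} v{\left(-3 \right)} 30 = \frac{-4 - 6}{-5 + \left(0 + 2 \cdot 3\right)} \left(-5\right) 30 = \frac{1}{-5 + \left(0 + 6\right)} \left(-10\right) \left(-5\right) 30 = \frac{1}{-5 + 6} \left(-10\right) \left(-5\right) 30 = 1^{-1} \left(-10\right) \left(-5\right) 30 = 1 \left(-10\right) \left(-5\right) 30 = \left(-10\right) \left(-5\right) 30 = 50 \cdot 30 = 1500$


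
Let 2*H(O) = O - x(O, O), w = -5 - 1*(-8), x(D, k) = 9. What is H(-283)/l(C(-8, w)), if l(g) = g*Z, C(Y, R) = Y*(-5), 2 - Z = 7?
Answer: 73/100 ≈ 0.73000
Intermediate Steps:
Z = -5 (Z = 2 - 1*7 = 2 - 7 = -5)
w = 3 (w = -5 + 8 = 3)
C(Y, R) = -5*Y
l(g) = -5*g (l(g) = g*(-5) = -5*g)
H(O) = -9/2 + O/2 (H(O) = (O - 1*9)/2 = (O - 9)/2 = (-9 + O)/2 = -9/2 + O/2)
H(-283)/l(C(-8, w)) = (-9/2 + (1/2)*(-283))/((-(-25)*(-8))) = (-9/2 - 283/2)/((-5*40)) = -146/(-200) = -146*(-1/200) = 73/100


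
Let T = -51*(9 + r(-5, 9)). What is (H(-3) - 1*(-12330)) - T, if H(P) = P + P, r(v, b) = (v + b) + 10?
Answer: 13497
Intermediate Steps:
r(v, b) = 10 + b + v (r(v, b) = (b + v) + 10 = 10 + b + v)
H(P) = 2*P
T = -1173 (T = -51*(9 + (10 + 9 - 5)) = -51*(9 + 14) = -51*23 = -1173)
(H(-3) - 1*(-12330)) - T = (2*(-3) - 1*(-12330)) - 1*(-1173) = (-6 + 12330) + 1173 = 12324 + 1173 = 13497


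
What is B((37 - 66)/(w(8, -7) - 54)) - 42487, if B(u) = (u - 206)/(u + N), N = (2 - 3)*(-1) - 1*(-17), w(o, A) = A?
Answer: -6842198/161 ≈ -42498.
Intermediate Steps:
N = 18 (N = -1*(-1) + 17 = 1 + 17 = 18)
B(u) = (-206 + u)/(18 + u) (B(u) = (u - 206)/(u + 18) = (-206 + u)/(18 + u))
B((37 - 66)/(w(8, -7) - 54)) - 42487 = (-206 + (37 - 66)/(-7 - 54))/(18 + (37 - 66)/(-7 - 54)) - 42487 = (-206 - 29/(-61))/(18 - 29/(-61)) - 42487 = (-206 - 29*(-1/61))/(18 - 29*(-1/61)) - 42487 = (-206 + 29/61)/(18 + 29/61) - 42487 = -12537/61/(1127/61) - 42487 = (61/1127)*(-12537/61) - 42487 = -1791/161 - 42487 = -6842198/161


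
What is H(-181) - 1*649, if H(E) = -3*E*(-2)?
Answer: -1735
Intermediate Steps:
H(E) = 6*E (H(E) = -(-6)*E = 6*E)
H(-181) - 1*649 = 6*(-181) - 1*649 = -1086 - 649 = -1735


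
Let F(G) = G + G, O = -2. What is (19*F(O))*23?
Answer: -1748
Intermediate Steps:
F(G) = 2*G
(19*F(O))*23 = (19*(2*(-2)))*23 = (19*(-4))*23 = -76*23 = -1748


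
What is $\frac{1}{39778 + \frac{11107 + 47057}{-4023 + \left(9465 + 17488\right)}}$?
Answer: $\frac{11465}{456083852} \approx 2.5138 \cdot 10^{-5}$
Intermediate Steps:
$\frac{1}{39778 + \frac{11107 + 47057}{-4023 + \left(9465 + 17488\right)}} = \frac{1}{39778 + \frac{58164}{-4023 + 26953}} = \frac{1}{39778 + \frac{58164}{22930}} = \frac{1}{39778 + 58164 \cdot \frac{1}{22930}} = \frac{1}{39778 + \frac{29082}{11465}} = \frac{1}{\frac{456083852}{11465}} = \frac{11465}{456083852}$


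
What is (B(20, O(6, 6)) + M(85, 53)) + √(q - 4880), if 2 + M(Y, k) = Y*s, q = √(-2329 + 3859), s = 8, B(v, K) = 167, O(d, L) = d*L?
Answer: 845 + √(-4880 + 3*√170) ≈ 845.0 + 69.576*I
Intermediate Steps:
O(d, L) = L*d
q = 3*√170 (q = √1530 = 3*√170 ≈ 39.115)
M(Y, k) = -2 + 8*Y (M(Y, k) = -2 + Y*8 = -2 + 8*Y)
(B(20, O(6, 6)) + M(85, 53)) + √(q - 4880) = (167 + (-2 + 8*85)) + √(3*√170 - 4880) = (167 + (-2 + 680)) + √(-4880 + 3*√170) = (167 + 678) + √(-4880 + 3*√170) = 845 + √(-4880 + 3*√170)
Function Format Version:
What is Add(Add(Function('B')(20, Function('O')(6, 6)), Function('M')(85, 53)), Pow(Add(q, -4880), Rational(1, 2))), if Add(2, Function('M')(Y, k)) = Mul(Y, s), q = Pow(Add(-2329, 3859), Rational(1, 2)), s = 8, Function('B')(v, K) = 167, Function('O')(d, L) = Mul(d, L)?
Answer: Add(845, Pow(Add(-4880, Mul(3, Pow(170, Rational(1, 2)))), Rational(1, 2))) ≈ Add(845.00, Mul(69.576, I))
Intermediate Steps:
Function('O')(d, L) = Mul(L, d)
q = Mul(3, Pow(170, Rational(1, 2))) (q = Pow(1530, Rational(1, 2)) = Mul(3, Pow(170, Rational(1, 2))) ≈ 39.115)
Function('M')(Y, k) = Add(-2, Mul(8, Y)) (Function('M')(Y, k) = Add(-2, Mul(Y, 8)) = Add(-2, Mul(8, Y)))
Add(Add(Function('B')(20, Function('O')(6, 6)), Function('M')(85, 53)), Pow(Add(q, -4880), Rational(1, 2))) = Add(Add(167, Add(-2, Mul(8, 85))), Pow(Add(Mul(3, Pow(170, Rational(1, 2))), -4880), Rational(1, 2))) = Add(Add(167, Add(-2, 680)), Pow(Add(-4880, Mul(3, Pow(170, Rational(1, 2)))), Rational(1, 2))) = Add(Add(167, 678), Pow(Add(-4880, Mul(3, Pow(170, Rational(1, 2)))), Rational(1, 2))) = Add(845, Pow(Add(-4880, Mul(3, Pow(170, Rational(1, 2)))), Rational(1, 2)))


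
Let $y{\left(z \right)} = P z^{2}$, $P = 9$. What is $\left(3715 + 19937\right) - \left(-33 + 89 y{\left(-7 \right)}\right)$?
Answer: $-15564$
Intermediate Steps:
$y{\left(z \right)} = 9 z^{2}$
$\left(3715 + 19937\right) - \left(-33 + 89 y{\left(-7 \right)}\right) = \left(3715 + 19937\right) + \left(- 89 \cdot 9 \left(-7\right)^{2} + 33\right) = 23652 + \left(- 89 \cdot 9 \cdot 49 + 33\right) = 23652 + \left(\left(-89\right) 441 + 33\right) = 23652 + \left(-39249 + 33\right) = 23652 - 39216 = -15564$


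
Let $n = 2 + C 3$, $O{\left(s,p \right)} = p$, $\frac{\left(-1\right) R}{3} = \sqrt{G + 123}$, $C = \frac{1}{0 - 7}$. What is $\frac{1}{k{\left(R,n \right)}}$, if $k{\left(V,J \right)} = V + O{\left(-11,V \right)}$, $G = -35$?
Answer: $- \frac{\sqrt{22}}{264} \approx -0.017767$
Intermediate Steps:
$C = - \frac{1}{7}$ ($C = \frac{1}{-7} = - \frac{1}{7} \approx -0.14286$)
$R = - 6 \sqrt{22}$ ($R = - 3 \sqrt{-35 + 123} = - 3 \sqrt{88} = - 3 \cdot 2 \sqrt{22} = - 6 \sqrt{22} \approx -28.142$)
$n = \frac{11}{7}$ ($n = 2 - \frac{3}{7} = \frac{11}{7} \approx 1.5714$)
$k{\left(V,J \right)} = 2 V$ ($k{\left(V,J \right)} = V + V = 2 V$)
$\frac{1}{k{\left(R,n \right)}} = \frac{1}{2 \left(- 6 \sqrt{22}\right)} = \frac{1}{\left(-12\right) \sqrt{22}} = - \frac{\sqrt{22}}{264}$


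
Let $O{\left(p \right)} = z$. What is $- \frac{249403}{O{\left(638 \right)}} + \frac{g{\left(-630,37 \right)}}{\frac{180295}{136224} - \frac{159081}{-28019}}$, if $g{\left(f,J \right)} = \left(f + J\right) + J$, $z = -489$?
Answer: $\frac{5626887468965543}{13067222181261} \approx 430.61$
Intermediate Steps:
$O{\left(p \right)} = -489$
$g{\left(f,J \right)} = f + 2 J$ ($g{\left(f,J \right)} = \left(J + f\right) + J = f + 2 J$)
$- \frac{249403}{O{\left(638 \right)}} + \frac{g{\left(-630,37 \right)}}{\frac{180295}{136224} - \frac{159081}{-28019}} = - \frac{249403}{-489} + \frac{-630 + 2 \cdot 37}{\frac{180295}{136224} - \frac{159081}{-28019}} = \left(-249403\right) \left(- \frac{1}{489}\right) + \frac{-630 + 74}{180295 \cdot \frac{1}{136224} - - \frac{159081}{28019}} = \frac{249403}{489} - \frac{556}{\frac{180295}{136224} + \frac{159081}{28019}} = \frac{249403}{489} - \frac{556}{\frac{26722335749}{3816860256}} = \frac{249403}{489} - \frac{2122174302336}{26722335749} = \frac{5626887468965543}{13067222181261}$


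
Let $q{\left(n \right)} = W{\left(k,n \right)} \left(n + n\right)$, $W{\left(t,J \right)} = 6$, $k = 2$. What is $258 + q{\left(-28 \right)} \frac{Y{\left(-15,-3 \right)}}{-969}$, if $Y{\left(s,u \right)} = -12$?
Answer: $\frac{81990}{323} \approx 253.84$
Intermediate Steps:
$q{\left(n \right)} = 12 n$ ($q{\left(n \right)} = 6 \left(n + n\right) = 6 \cdot 2 n = 12 n$)
$258 + q{\left(-28 \right)} \frac{Y{\left(-15,-3 \right)}}{-969} = 258 + 12 \left(-28\right) \left(- \frac{12}{-969}\right) = 258 - 336 \left(\left(-12\right) \left(- \frac{1}{969}\right)\right) = 258 - \frac{1344}{323} = \frac{81990}{323}$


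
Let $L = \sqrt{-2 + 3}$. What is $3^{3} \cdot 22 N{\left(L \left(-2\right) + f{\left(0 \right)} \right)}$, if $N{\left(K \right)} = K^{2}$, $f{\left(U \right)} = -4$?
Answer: $21384$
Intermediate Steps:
$L = 1$ ($L = \sqrt{1} = 1$)
$3^{3} \cdot 22 N{\left(L \left(-2\right) + f{\left(0 \right)} \right)} = 3^{3} \cdot 22 \left(1 \left(-2\right) - 4\right)^{2} = 27 \cdot 22 \left(-2 - 4\right)^{2} = 594 \left(-6\right)^{2} = 594 \cdot 36 = 21384$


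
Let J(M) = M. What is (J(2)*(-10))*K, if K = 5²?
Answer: -500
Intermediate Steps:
K = 25
(J(2)*(-10))*K = (2*(-10))*25 = -20*25 = -500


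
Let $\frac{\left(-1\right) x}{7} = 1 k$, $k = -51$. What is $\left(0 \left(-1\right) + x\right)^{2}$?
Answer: $127449$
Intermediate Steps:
$x = 357$ ($x = - 7 \cdot 1 \left(-51\right) = \left(-7\right) \left(-51\right) = 357$)
$\left(0 \left(-1\right) + x\right)^{2} = \left(0 \left(-1\right) + 357\right)^{2} = \left(0 + 357\right)^{2} = 357^{2} = 127449$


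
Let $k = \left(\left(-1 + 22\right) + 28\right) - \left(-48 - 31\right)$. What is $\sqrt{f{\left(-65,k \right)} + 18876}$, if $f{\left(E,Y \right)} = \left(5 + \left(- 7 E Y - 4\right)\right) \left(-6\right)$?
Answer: $3 i \sqrt{36730} \approx 574.95 i$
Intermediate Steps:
$k = 128$ ($k = \left(21 + 28\right) - -79 = 49 + 79 = 128$)
$f{\left(E,Y \right)} = -6 + 42 E Y$ ($f{\left(E,Y \right)} = \left(5 - \left(4 + 7 E Y\right)\right) \left(-6\right) = \left(1 - 7 E Y\right) \left(-6\right) = -6 + 42 E Y$)
$\sqrt{f{\left(-65,k \right)} + 18876} = \sqrt{\left(-6 + 42 \left(-65\right) 128\right) + 18876} = \sqrt{\left(-6 - 349440\right) + 18876} = \sqrt{-349446 + 18876} = \sqrt{-330570} = 3 i \sqrt{36730}$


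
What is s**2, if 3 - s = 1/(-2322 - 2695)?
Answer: 226562704/25170289 ≈ 9.0012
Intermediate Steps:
s = 15052/5017 (s = 3 - 1/(-2322 - 2695) = 3 - 1/(-5017) = 3 - 1*(-1/5017) = 3 + 1/5017 = 15052/5017 ≈ 3.0002)
s**2 = (15052/5017)**2 = 226562704/25170289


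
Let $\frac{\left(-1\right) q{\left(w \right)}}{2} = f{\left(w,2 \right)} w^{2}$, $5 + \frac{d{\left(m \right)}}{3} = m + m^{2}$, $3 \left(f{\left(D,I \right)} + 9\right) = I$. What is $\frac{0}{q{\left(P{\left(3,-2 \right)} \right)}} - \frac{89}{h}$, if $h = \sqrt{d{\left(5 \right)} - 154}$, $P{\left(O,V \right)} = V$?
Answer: $\frac{89 i \sqrt{79}}{79} \approx 10.013 i$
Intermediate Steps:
$f{\left(D,I \right)} = -9 + \frac{I}{3}$
$d{\left(m \right)} = -15 + 3 m + 3 m^{2}$ ($d{\left(m \right)} = -15 + 3 \left(m + m^{2}\right) = -15 + \left(3 m + 3 m^{2}\right) = -15 + 3 m + 3 m^{2}$)
$q{\left(w \right)} = \frac{50 w^{2}}{3}$ ($q{\left(w \right)} = - 2 \left(-9 + \frac{1}{3} \cdot 2\right) w^{2} = - 2 \left(-9 + \frac{2}{3}\right) w^{2} = - 2 \left(- \frac{25 w^{2}}{3}\right) = \frac{50 w^{2}}{3}$)
$h = i \sqrt{79}$ ($h = \sqrt{\left(-15 + 3 \cdot 5 + 3 \cdot 5^{2}\right) - 154} = \sqrt{\left(-15 + 15 + 3 \cdot 25\right) - 154} = \sqrt{\left(-15 + 15 + 75\right) - 154} = \sqrt{75 - 154} = \sqrt{-79} = i \sqrt{79} \approx 8.8882 i$)
$\frac{0}{q{\left(P{\left(3,-2 \right)} \right)}} - \frac{89}{h} = \frac{0}{\frac{50}{3} \left(-2\right)^{2}} - \frac{89}{i \sqrt{79}} = \frac{0}{\frac{50}{3} \cdot 4} - 89 \left(- \frac{i \sqrt{79}}{79}\right) = \frac{0}{\frac{200}{3}} + \frac{89 i \sqrt{79}}{79} = 0 \cdot \frac{3}{200} + \frac{89 i \sqrt{79}}{79} = 0 + \frac{89 i \sqrt{79}}{79} = \frac{89 i \sqrt{79}}{79}$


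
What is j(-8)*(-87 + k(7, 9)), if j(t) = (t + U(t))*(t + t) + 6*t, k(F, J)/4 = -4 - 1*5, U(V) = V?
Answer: -25584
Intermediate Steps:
k(F, J) = -36 (k(F, J) = 4*(-4 - 1*5) = 4*(-4 - 5) = 4*(-9) = -36)
j(t) = 4*t**2 + 6*t (j(t) = (t + t)*(t + t) + 6*t = (2*t)*(2*t) + 6*t = 4*t**2 + 6*t)
j(-8)*(-87 + k(7, 9)) = (2*(-8)*(3 + 2*(-8)))*(-87 - 36) = (2*(-8)*(3 - 16))*(-123) = (2*(-8)*(-13))*(-123) = 208*(-123) = -25584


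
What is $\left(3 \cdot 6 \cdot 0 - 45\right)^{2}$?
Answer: $2025$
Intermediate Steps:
$\left(3 \cdot 6 \cdot 0 - 45\right)^{2} = \left(18 \cdot 0 - 45\right)^{2} = \left(0 - 45\right)^{2} = \left(-45\right)^{2} = 2025$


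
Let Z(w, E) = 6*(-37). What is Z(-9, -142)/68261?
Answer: -222/68261 ≈ -0.0032522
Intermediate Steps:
Z(w, E) = -222
Z(-9, -142)/68261 = -222/68261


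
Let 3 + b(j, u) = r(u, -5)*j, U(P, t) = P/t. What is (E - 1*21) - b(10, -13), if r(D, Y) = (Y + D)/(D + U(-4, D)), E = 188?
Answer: 1714/11 ≈ 155.82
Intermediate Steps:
r(D, Y) = (D + Y)/(D - 4/D) (r(D, Y) = (Y + D)/(D - 4/D) = (D + Y)/(D - 4/D))
b(j, u) = -3 + j*u*(-5 + u)/(-4 + u²) (b(j, u) = -3 + (u*(u - 5)/(-4 + u²))*j = -3 + (u*(-5 + u)/(-4 + u²))*j = -3 + j*u*(-5 + u)/(-4 + u²))
(E - 1*21) - b(10, -13) = (188 - 1*21) - (12 - 3*(-13)² + 10*(-13)*(-5 - 13))/(-4 + (-13)²) = (188 - 21) - (12 - 3*169 + 10*(-13)*(-18))/(-4 + 169) = 167 - (12 - 507 + 2340)/165 = 167 - 1845/165 = 167 - 1*123/11 = 167 - 123/11 = 1714/11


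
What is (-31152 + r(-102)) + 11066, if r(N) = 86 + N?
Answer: -20102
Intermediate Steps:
(-31152 + r(-102)) + 11066 = (-31152 + (86 - 102)) + 11066 = (-31152 - 16) + 11066 = -31168 + 11066 = -20102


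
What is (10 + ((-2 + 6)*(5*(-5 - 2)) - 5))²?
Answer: 18225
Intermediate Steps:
(10 + ((-2 + 6)*(5*(-5 - 2)) - 5))² = (10 + (4*(5*(-7)) - 5))² = (10 + (4*(-35) - 5))² = (10 + (-140 - 5))² = (10 - 145)² = (-135)² = 18225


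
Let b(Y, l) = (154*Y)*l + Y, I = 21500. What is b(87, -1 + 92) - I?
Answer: 1197805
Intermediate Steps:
b(Y, l) = Y + 154*Y*l (b(Y, l) = 154*Y*l + Y = Y + 154*Y*l)
b(87, -1 + 92) - I = 87*(1 + 154*(-1 + 92)) - 1*21500 = 87*(1 + 154*91) - 21500 = 87*(1 + 14014) - 21500 = 87*14015 - 21500 = 1219305 - 21500 = 1197805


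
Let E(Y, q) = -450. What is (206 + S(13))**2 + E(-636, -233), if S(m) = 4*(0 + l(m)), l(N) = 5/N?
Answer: 7203154/169 ≈ 42622.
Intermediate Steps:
S(m) = 20/m (S(m) = 4*(0 + 5/m) = 4*(5/m) = 20/m)
(206 + S(13))**2 + E(-636, -233) = (206 + 20/13)**2 - 450 = (2698/13)**2 - 450 = 7279204/169 - 450 = 7203154/169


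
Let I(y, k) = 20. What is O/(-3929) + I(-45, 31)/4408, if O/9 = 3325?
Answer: -32957705/4329758 ≈ -7.6119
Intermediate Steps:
O = 29925 (O = 9*3325 = 29925)
O/(-3929) + I(-45, 31)/4408 = 29925/(-3929) + 20/4408 = 29925*(-1/3929) + 20*(1/4408) = -29925/3929 + 5/1102 = -32957705/4329758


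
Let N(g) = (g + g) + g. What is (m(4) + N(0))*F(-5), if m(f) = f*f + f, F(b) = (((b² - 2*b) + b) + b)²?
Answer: 12500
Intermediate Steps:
N(g) = 3*g (N(g) = 2*g + g = 3*g)
F(b) = b⁴ (F(b) = ((b² - b) + b)² = (b²)² = b⁴)
m(f) = f + f² (m(f) = f² + f = f + f²)
(m(4) + N(0))*F(-5) = (4*(1 + 4) + 3*0)*(-5)⁴ = (4*5 + 0)*625 = (20 + 0)*625 = 20*625 = 12500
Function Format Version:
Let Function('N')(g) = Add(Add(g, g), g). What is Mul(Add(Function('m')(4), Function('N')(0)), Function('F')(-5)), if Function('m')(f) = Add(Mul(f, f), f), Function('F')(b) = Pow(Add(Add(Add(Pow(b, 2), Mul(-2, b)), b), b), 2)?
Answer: 12500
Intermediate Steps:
Function('N')(g) = Mul(3, g) (Function('N')(g) = Add(Mul(2, g), g) = Mul(3, g))
Function('F')(b) = Pow(b, 4) (Function('F')(b) = Pow(Add(Add(Pow(b, 2), Mul(-1, b)), b), 2) = Pow(Pow(b, 2), 2) = Pow(b, 4))
Function('m')(f) = Add(f, Pow(f, 2)) (Function('m')(f) = Add(Pow(f, 2), f) = Add(f, Pow(f, 2)))
Mul(Add(Function('m')(4), Function('N')(0)), Function('F')(-5)) = Mul(Add(Mul(4, Add(1, 4)), Mul(3, 0)), Pow(-5, 4)) = Mul(Add(Mul(4, 5), 0), 625) = Mul(Add(20, 0), 625) = Mul(20, 625) = 12500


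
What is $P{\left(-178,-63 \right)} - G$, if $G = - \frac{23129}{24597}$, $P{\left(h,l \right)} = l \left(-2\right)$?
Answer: $\frac{3122351}{24597} \approx 126.94$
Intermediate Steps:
$P{\left(h,l \right)} = - 2 l$
$G = - \frac{23129}{24597}$ ($G = \left(-23129\right) \frac{1}{24597} = - \frac{23129}{24597} \approx -0.94032$)
$P{\left(-178,-63 \right)} - G = \left(-2\right) \left(-63\right) - - \frac{23129}{24597} = 126 + \frac{23129}{24597} = \frac{3122351}{24597}$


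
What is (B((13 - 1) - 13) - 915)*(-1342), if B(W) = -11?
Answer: 1242692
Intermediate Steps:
(B((13 - 1) - 13) - 915)*(-1342) = (-11 - 915)*(-1342) = -926*(-1342) = 1242692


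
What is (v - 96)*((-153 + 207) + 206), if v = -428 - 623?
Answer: -298220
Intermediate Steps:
v = -1051
(v - 96)*((-153 + 207) + 206) = (-1051 - 96)*((-153 + 207) + 206) = -1147*(54 + 206) = -1147*260 = -298220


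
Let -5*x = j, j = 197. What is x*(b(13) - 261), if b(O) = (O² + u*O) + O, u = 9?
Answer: -7486/5 ≈ -1497.2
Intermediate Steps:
x = -197/5 (x = -⅕*197 = -197/5 ≈ -39.400)
b(O) = O² + 10*O (b(O) = (O² + 9*O) + O = O² + 10*O)
x*(b(13) - 261) = -197*(13*(10 + 13) - 261)/5 = -197*(13*23 - 261)/5 = -197*(299 - 261)/5 = -197/5*38 = -7486/5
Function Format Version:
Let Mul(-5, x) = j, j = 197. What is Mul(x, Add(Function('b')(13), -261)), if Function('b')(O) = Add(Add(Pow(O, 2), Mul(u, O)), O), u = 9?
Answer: Rational(-7486, 5) ≈ -1497.2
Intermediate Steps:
x = Rational(-197, 5) (x = Mul(Rational(-1, 5), 197) = Rational(-197, 5) ≈ -39.400)
Function('b')(O) = Add(Pow(O, 2), Mul(10, O)) (Function('b')(O) = Add(Add(Pow(O, 2), Mul(9, O)), O) = Add(Pow(O, 2), Mul(10, O)))
Mul(x, Add(Function('b')(13), -261)) = Mul(Rational(-197, 5), Add(Mul(13, Add(10, 13)), -261)) = Mul(Rational(-197, 5), Add(Mul(13, 23), -261)) = Mul(Rational(-197, 5), Add(299, -261)) = Mul(Rational(-197, 5), 38) = Rational(-7486, 5)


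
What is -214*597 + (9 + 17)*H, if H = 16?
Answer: -127342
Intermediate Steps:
-214*597 + (9 + 17)*H = -214*597 + (9 + 17)*16 = -127758 + 26*16 = -127758 + 416 = -127342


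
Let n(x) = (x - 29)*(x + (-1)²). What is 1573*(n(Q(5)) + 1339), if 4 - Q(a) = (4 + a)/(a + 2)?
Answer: 95680871/49 ≈ 1.9527e+6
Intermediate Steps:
Q(a) = 4 - (4 + a)/(2 + a) (Q(a) = 4 - (4 + a)/(a + 2) = 4 - (4 + a)/(2 + a))
n(x) = (1 + x)*(-29 + x) (n(x) = (-29 + x)*(x + 1) = (-29 + x)*(1 + x) = (1 + x)*(-29 + x))
1573*(n(Q(5)) + 1339) = 1573*((-29 + ((4 + 3*5)/(2 + 5))² - 28*(4 + 3*5)/(2 + 5)) + 1339) = 1573*((-29 + ((4 + 15)/7)² - 28*(4 + 15)/7) + 1339) = 1573*((-29 + ((⅐)*19)² - 4*19) + 1339) = 1573*((-29 + (19/7)² - 28*19/7) + 1339) = 1573*((-29 + 361/49 - 76) + 1339) = 1573*(-4784/49 + 1339) = 1573*(60827/49) = 95680871/49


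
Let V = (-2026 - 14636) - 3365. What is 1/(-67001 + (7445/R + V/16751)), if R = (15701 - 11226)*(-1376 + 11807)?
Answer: -22340437785/1496858378036053 ≈ -1.4925e-5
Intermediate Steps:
V = -20027 (V = -16662 - 3365 = -20027)
R = 46678725 (R = 4475*10431 = 46678725)
1/(-67001 + (7445/R + V/16751)) = 1/(-67001 + (7445/46678725 - 20027/16751)) = 1/(-67001 + (7445*(1/46678725) - 20027*1/16751)) = 1/(-67001 + (1489/9335745 - 2861/2393)) = 1/(-67001 - 26706003268/22340437785) = 1/(-1496858378036053/22340437785) = -22340437785/1496858378036053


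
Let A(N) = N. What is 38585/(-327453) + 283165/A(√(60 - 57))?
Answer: -38585/327453 + 283165*√3/3 ≈ 1.6349e+5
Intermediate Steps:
38585/(-327453) + 283165/A(√(60 - 57)) = 38585/(-327453) + 283165/(√(60 - 57)) = 38585*(-1/327453) + 283165/(√3) = -38585/327453 + 283165*(√3/3) = -38585/327453 + 283165*√3/3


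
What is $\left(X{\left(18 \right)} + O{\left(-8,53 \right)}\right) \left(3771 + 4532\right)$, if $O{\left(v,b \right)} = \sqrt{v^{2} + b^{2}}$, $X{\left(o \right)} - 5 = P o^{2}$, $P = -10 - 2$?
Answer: $-32240549 + 107939 \sqrt{17} \approx -3.1796 \cdot 10^{7}$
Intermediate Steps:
$P = -12$ ($P = -10 - 2 = -12$)
$X{\left(o \right)} = 5 - 12 o^{2}$
$O{\left(v,b \right)} = \sqrt{b^{2} + v^{2}}$
$\left(X{\left(18 \right)} + O{\left(-8,53 \right)}\right) \left(3771 + 4532\right) = \left(\left(5 - 12 \cdot 18^{2}\right) + \sqrt{53^{2} + \left(-8\right)^{2}}\right) \left(3771 + 4532\right) = \left(\left(5 - 3888\right) + \sqrt{2809 + 64}\right) 8303 = \left(\left(5 - 3888\right) + \sqrt{2873}\right) 8303 = \left(-3883 + 13 \sqrt{17}\right) 8303 = -32240549 + 107939 \sqrt{17}$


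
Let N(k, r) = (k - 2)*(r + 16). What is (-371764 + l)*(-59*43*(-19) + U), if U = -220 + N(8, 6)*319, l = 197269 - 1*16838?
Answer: -17237381303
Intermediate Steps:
N(k, r) = (-2 + k)*(16 + r)
l = 180431 (l = 197269 - 16838 = 180431)
U = 41888 (U = -220 + (-32 - 2*6 + 16*8 + 8*6)*319 = -220 + (-32 - 12 + 128 + 48)*319 = -220 + 132*319 = -220 + 42108 = 41888)
(-371764 + l)*(-59*43*(-19) + U) = (-371764 + 180431)*(-59*43*(-19) + 41888) = -191333*(-2537*(-19) + 41888) = -191333*(48203 + 41888) = -191333*90091 = -17237381303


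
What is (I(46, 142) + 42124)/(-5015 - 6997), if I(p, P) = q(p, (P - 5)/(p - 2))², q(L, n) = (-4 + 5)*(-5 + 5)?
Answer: -10531/3003 ≈ -3.5068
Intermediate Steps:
q(L, n) = 0 (q(L, n) = 1*0 = 0)
I(p, P) = 0 (I(p, P) = 0² = 0)
(I(46, 142) + 42124)/(-5015 - 6997) = (0 + 42124)/(-5015 - 6997) = 42124/(-12012) = 42124*(-1/12012) = -10531/3003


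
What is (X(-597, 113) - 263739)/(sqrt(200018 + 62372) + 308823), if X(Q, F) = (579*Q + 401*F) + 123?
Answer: -174165672018/95371382939 + 563966*sqrt(262390)/95371382939 ≈ -1.8232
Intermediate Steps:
X(Q, F) = 123 + 401*F + 579*Q (X(Q, F) = (401*F + 579*Q) + 123 = 123 + 401*F + 579*Q)
(X(-597, 113) - 263739)/(sqrt(200018 + 62372) + 308823) = ((123 + 401*113 + 579*(-597)) - 263739)/(sqrt(200018 + 62372) + 308823) = ((123 + 45313 - 345663) - 263739)/(sqrt(262390) + 308823) = (-300227 - 263739)/(308823 + sqrt(262390)) = -563966/(308823 + sqrt(262390))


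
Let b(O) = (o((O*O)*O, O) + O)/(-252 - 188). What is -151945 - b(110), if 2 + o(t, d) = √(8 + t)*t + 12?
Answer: -1671392/11 + 24200*√20797 ≈ 3.3380e+6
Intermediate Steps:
o(t, d) = 10 + t*√(8 + t) (o(t, d) = -2 + (√(8 + t)*t + 12) = -2 + (t*√(8 + t) + 12) = -2 + (12 + t*√(8 + t)) = 10 + t*√(8 + t))
b(O) = -1/44 - O/440 - O³*√(8 + O³)/440 (b(O) = ((10 + ((O*O)*O)*√(8 + (O*O)*O)) + O)/(-252 - 188) = ((10 + (O²*O)*√(8 + O²*O)) + O)/(-440) = ((10 + O³*√(8 + O³)) + O)*(-1/440) = (10 + O + O³*√(8 + O³))*(-1/440) = -1/44 - O/440 - O³*√(8 + O³)/440)
-151945 - b(110) = -151945 - (-1/44 - 1/440*110 - 1/440*110³*√(8 + 110³)) = -151945 - (-1/44 - ¼ - 1/440*1331000*√(8 + 1331000)) = -151945 - (-1/44 - ¼ - 1/440*1331000*√1331008) = -151945 - (-1/44 - ¼ - 1/440*1331000*8*√20797) = -151945 - (-1/44 - ¼ - 24200*√20797) = -151945 - (-3/11 - 24200*√20797) = -151945 + (3/11 + 24200*√20797) = -1671392/11 + 24200*√20797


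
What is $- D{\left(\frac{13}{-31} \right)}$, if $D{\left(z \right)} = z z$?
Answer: $- \frac{169}{961} \approx -0.17586$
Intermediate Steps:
$D{\left(z \right)} = z^{2}$
$- D{\left(\frac{13}{-31} \right)} = - \left(\frac{13}{-31}\right)^{2} = - \left(13 \left(- \frac{1}{31}\right)\right)^{2} = - \left(- \frac{13}{31}\right)^{2} = \left(-1\right) \frac{169}{961} = - \frac{169}{961}$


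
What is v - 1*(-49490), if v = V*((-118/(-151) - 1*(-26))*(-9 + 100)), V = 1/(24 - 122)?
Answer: 52284644/1057 ≈ 49465.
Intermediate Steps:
V = -1/98 (V = 1/(-98) = -1/98 ≈ -0.010204)
v = -26286/1057 (v = -(-118/(-151) - 1*(-26))*(-9 + 100)/98 = -(-118*(-1/151) + 26)*91/98 = -(118/151 + 26)*91/98 = -2022*91/7399 = -1/98*368004/151 = -26286/1057 ≈ -24.868)
v - 1*(-49490) = -26286/1057 - 1*(-49490) = -26286/1057 + 49490 = 52284644/1057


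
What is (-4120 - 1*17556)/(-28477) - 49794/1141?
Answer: -1393251422/32492257 ≈ -42.880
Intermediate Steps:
(-4120 - 1*17556)/(-28477) - 49794/1141 = (-4120 - 17556)*(-1/28477) - 49794*1/1141 = -21676*(-1/28477) - 49794/1141 = 21676/28477 - 49794/1141 = -1393251422/32492257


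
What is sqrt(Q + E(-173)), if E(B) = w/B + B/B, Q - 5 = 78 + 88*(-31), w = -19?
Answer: I*sqrt(79128989)/173 ≈ 51.419*I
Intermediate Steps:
Q = -2645 (Q = 5 + (78 + 88*(-31)) = 5 + (78 - 2728) = 5 - 2650 = -2645)
E(B) = 1 - 19/B (E(B) = -19/B + B/B = -19/B + 1 = 1 - 19/B)
sqrt(Q + E(-173)) = sqrt(-2645 + (-19 - 173)/(-173)) = sqrt(-2645 - 1/173*(-192)) = sqrt(-2645 + 192/173) = sqrt(-457393/173) = I*sqrt(79128989)/173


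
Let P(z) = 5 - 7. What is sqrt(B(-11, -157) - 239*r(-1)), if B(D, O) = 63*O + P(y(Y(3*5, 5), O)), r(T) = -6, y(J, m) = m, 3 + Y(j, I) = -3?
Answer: I*sqrt(8459) ≈ 91.973*I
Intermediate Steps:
Y(j, I) = -6 (Y(j, I) = -3 - 3 = -6)
P(z) = -2
B(D, O) = -2 + 63*O (B(D, O) = 63*O - 2 = -2 + 63*O)
sqrt(B(-11, -157) - 239*r(-1)) = sqrt((-2 + 63*(-157)) - 239*(-6)) = sqrt((-2 - 9891) + 1434) = sqrt(-9893 + 1434) = sqrt(-8459) = I*sqrt(8459)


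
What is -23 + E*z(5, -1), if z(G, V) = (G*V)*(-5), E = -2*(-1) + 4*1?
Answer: 127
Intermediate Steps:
E = 6 (E = 2 + 4 = 6)
z(G, V) = -5*G*V
-23 + E*z(5, -1) = -23 + 6*(-5*5*(-1)) = -23 + 6*25 = -23 + 150 = 127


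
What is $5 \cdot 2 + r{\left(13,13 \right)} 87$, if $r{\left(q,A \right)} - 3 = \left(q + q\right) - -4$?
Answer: $2881$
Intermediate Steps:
$r{\left(q,A \right)} = 7 + 2 q$ ($r{\left(q,A \right)} = 3 + \left(\left(q + q\right) - -4\right) = 3 + \left(2 q + 4\right) = 3 + \left(4 + 2 q\right) = 7 + 2 q$)
$5 \cdot 2 + r{\left(13,13 \right)} 87 = 5 \cdot 2 + \left(7 + 2 \cdot 13\right) 87 = 10 + \left(7 + 26\right) 87 = 10 + 33 \cdot 87 = 10 + 2871 = 2881$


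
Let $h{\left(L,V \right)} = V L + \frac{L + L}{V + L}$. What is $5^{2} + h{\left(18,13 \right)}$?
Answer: $\frac{8065}{31} \approx 260.16$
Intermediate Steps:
$h{\left(L,V \right)} = L V + \frac{2 L}{L + V}$
$5^{2} + h{\left(18,13 \right)} = 5^{2} + \frac{18 \left(2 + 13^{2} + 18 \cdot 13\right)}{18 + 13} = 25 + \frac{18 \left(2 + 169 + 234\right)}{31} = 25 + 18 \cdot \frac{1}{31} \cdot 405 = 25 + \frac{7290}{31} = \frac{8065}{31}$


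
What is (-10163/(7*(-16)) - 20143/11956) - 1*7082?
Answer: -334430539/47824 ≈ -6992.9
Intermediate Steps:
(-10163/(7*(-16)) - 20143/11956) - 1*7082 = (-10163/(-112) - 20143*1/11956) - 7082 = (-10163*(-1/112) - 20143/11956) - 7082 = (10163/112 - 20143/11956) - 7082 = 4259029/47824 - 7082 = -334430539/47824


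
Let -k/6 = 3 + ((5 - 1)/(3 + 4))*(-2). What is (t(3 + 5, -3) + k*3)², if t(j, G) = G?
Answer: 65025/49 ≈ 1327.0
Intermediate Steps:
k = -78/7 (k = -6*(3 + ((5 - 1)/(3 + 4))*(-2)) = -6*(3 + (4/7)*(-2)) = -6*(3 - 8/7) = -6*13/7 = -78/7 ≈ -11.143)
(t(3 + 5, -3) + k*3)² = (-3 - 78/7*3)² = (-3 - 234/7)² = (-255/7)² = 65025/49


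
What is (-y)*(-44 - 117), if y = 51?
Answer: 8211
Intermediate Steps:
(-y)*(-44 - 117) = (-1*51)*(-44 - 117) = -51*(-161) = 8211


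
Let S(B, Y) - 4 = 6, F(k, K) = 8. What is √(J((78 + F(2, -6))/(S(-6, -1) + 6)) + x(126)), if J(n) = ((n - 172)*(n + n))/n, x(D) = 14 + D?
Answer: I*√773/2 ≈ 13.901*I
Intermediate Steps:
S(B, Y) = 10 (S(B, Y) = 4 + 6 = 10)
J(n) = -344 + 2*n (J(n) = ((-172 + n)*(2*n))/n = (2*n*(-172 + n))/n = -344 + 2*n)
√(J((78 + F(2, -6))/(S(-6, -1) + 6)) + x(126)) = √((-344 + 2*((78 + 8)/(10 + 6))) + (14 + 126)) = √((-344 + 2*(86/16)) + 140) = √((-344 + 2*(86*(1/16))) + 140) = √((-344 + 2*(43/8)) + 140) = √((-344 + 43/4) + 140) = √(-1333/4 + 140) = √(-773/4) = I*√773/2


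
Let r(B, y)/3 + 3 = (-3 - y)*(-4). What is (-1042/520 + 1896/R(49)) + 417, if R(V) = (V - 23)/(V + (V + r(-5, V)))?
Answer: 1048183/20 ≈ 52409.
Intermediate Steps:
r(B, y) = 27 + 12*y (r(B, y) = -9 + 3*((-3 - y)*(-4)) = -9 + 3*(12 + 4*y) = -9 + (36 + 12*y) = 27 + 12*y)
R(V) = (-23 + V)/(27 + 14*V) (R(V) = (V - 23)/(V + (V + (27 + 12*V))) = (-23 + V)/(V + (27 + 13*V)) = (-23 + V)/(27 + 14*V))
(-1042/520 + 1896/R(49)) + 417 = (-1042/520 + 1896/(((-23 + 49)/(27 + 14*49)))) + 417 = (-1042*1/520 + 1896/((26/(27 + 686)))) + 417 = (-521/260 + 1896/((26/713))) + 417 = (-521/260 + 1896/(((1/713)*26))) + 417 = (-521/260 + 1896/(26/713)) + 417 = (-521/260 + 1896*(713/26)) + 417 = (-521/260 + 675924/13) + 417 = 1039843/20 + 417 = 1048183/20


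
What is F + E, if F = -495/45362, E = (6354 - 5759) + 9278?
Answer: 447858531/45362 ≈ 9873.0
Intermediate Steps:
E = 9873 (E = 595 + 9278 = 9873)
F = -495/45362 (F = -495*1/45362 = -495/45362 ≈ -0.010912)
F + E = -495/45362 + 9873 = 447858531/45362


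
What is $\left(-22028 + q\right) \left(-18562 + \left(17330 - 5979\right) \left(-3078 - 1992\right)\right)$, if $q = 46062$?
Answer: $-1383592484488$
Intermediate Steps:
$\left(-22028 + q\right) \left(-18562 + \left(17330 - 5979\right) \left(-3078 - 1992\right)\right) = \left(-22028 + 46062\right) \left(-18562 + \left(17330 - 5979\right) \left(-3078 - 1992\right)\right) = 24034 \left(-18562 + 11351 \left(-5070\right)\right) = 24034 \left(-18562 - 57549570\right) = 24034 \left(-57568132\right) = -1383592484488$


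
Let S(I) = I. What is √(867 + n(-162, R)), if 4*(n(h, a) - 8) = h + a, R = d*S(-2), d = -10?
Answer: √3358/2 ≈ 28.974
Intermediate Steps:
R = 20 (R = -10*(-2) = 20)
n(h, a) = 8 + a/4 + h/4 (n(h, a) = 8 + (h + a)/4 = 8 + (a + h)/4 = 8 + (a/4 + h/4) = 8 + a/4 + h/4)
√(867 + n(-162, R)) = √(867 + (8 + (¼)*20 + (¼)*(-162))) = √(867 + (8 + 5 - 81/2)) = √(867 - 55/2) = √(1679/2) = √3358/2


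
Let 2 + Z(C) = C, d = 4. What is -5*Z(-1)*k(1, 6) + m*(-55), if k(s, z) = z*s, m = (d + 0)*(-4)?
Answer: 970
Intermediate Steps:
m = -16 (m = (4 + 0)*(-4) = 4*(-4) = -16)
Z(C) = -2 + C
k(s, z) = s*z
-5*Z(-1)*k(1, 6) + m*(-55) = -5*(-2 - 1)*1*6 - 16*(-55) = -5*(-3)*6 + 880 = -(-15)*6 + 880 = -1*(-90) + 880 = 90 + 880 = 970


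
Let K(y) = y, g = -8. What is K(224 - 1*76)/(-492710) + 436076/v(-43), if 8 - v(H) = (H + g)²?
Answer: -107429694862/638798515 ≈ -168.17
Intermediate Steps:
v(H) = 8 - (-8 + H)² (v(H) = 8 - (H - 8)² = 8 - (-8 + H)²)
K(224 - 1*76)/(-492710) + 436076/v(-43) = (224 - 1*76)/(-492710) + 436076/(8 - (-8 - 43)²) = (224 - 76)*(-1/492710) + 436076/(8 - 1*(-51)²) = 148*(-1/492710) + 436076/(8 - 1*2601) = -74/246355 + 436076/(8 - 2601) = -74/246355 + 436076/(-2593) = -74/246355 + 436076*(-1/2593) = -74/246355 - 436076/2593 = -107429694862/638798515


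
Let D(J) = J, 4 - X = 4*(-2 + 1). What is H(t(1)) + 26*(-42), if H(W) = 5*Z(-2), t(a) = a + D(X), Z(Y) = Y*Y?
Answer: -1072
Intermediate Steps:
X = 8 (X = 4 - 4*(-2 + 1) = 4 - 4*(-1) = 4 - 1*(-4) = 4 + 4 = 8)
Z(Y) = Y**2
t(a) = 8 + a (t(a) = a + 8 = 8 + a)
H(W) = 20 (H(W) = 5*(-2)**2 = 5*4 = 20)
H(t(1)) + 26*(-42) = 20 + 26*(-42) = 20 - 1092 = -1072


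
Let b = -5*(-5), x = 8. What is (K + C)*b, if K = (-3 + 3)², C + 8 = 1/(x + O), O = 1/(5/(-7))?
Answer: -6475/33 ≈ -196.21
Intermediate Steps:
O = -7/5 (O = 1/(5*(-⅐)) = 1/(-5/7) = -7/5 ≈ -1.4000)
C = -259/33 (C = -8 + 1/(8 - 7/5) = -8 + 1/(33/5) = -8 + 5/33 = -259/33 ≈ -7.8485)
b = 25
K = 0 (K = 0² = 0)
(K + C)*b = (0 - 259/33)*25 = -259/33*25 = -6475/33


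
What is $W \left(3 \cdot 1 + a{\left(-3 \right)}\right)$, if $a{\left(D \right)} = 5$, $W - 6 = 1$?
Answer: $56$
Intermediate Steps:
$W = 7$ ($W = 6 + 1 = 7$)
$W \left(3 \cdot 1 + a{\left(-3 \right)}\right) = 7 \left(3 \cdot 1 + 5\right) = 7 \left(3 + 5\right) = 7 \cdot 8 = 56$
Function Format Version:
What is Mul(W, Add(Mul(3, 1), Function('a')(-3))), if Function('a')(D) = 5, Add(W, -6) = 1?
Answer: 56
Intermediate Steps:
W = 7 (W = Add(6, 1) = 7)
Mul(W, Add(Mul(3, 1), Function('a')(-3))) = Mul(7, Add(Mul(3, 1), 5)) = Mul(7, Add(3, 5)) = Mul(7, 8) = 56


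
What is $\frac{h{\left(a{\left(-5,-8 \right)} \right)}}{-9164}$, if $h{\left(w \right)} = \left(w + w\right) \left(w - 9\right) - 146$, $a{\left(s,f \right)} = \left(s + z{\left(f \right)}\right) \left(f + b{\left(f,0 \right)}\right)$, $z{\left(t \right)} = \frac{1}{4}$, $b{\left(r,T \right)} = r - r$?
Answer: $- \frac{1029}{4582} \approx -0.22457$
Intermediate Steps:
$b{\left(r,T \right)} = 0$
$z{\left(t \right)} = \frac{1}{4}$
$a{\left(s,f \right)} = f \left(\frac{1}{4} + s\right)$ ($a{\left(s,f \right)} = \left(s + \frac{1}{4}\right) \left(f + 0\right) = \left(\frac{1}{4} + s\right) f = f \left(\frac{1}{4} + s\right)$)
$h{\left(w \right)} = -146 + 2 w \left(-9 + w\right)$ ($h{\left(w \right)} = 2 w \left(-9 + w\right) - 146 = -146 + 2 w \left(-9 + w\right)$)
$\frac{h{\left(a{\left(-5,-8 \right)} \right)}}{-9164} = \frac{-146 - 18 \left(- 8 \left(\frac{1}{4} - 5\right)\right) + 2 \left(- 8 \left(\frac{1}{4} - 5\right)\right)^{2}}{-9164} = \left(-146 - 18 \left(\left(-8\right) \left(- \frac{19}{4}\right)\right) + 2 \left(\left(-8\right) \left(- \frac{19}{4}\right)\right)^{2}\right) \left(- \frac{1}{9164}\right) = \left(-146 - 684 + 2 \cdot 38^{2}\right) \left(- \frac{1}{9164}\right) = \left(-146 - 684 + 2 \cdot 1444\right) \left(- \frac{1}{9164}\right) = \left(-146 - 684 + 2888\right) \left(- \frac{1}{9164}\right) = 2058 \left(- \frac{1}{9164}\right) = - \frac{1029}{4582}$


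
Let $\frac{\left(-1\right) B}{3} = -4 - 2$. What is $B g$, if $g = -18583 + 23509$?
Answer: $88668$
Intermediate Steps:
$g = 4926$
$B = 18$ ($B = - 3 \left(-4 - 2\right) = \left(-3\right) \left(-6\right) = 18$)
$B g = 18 \cdot 4926 = 88668$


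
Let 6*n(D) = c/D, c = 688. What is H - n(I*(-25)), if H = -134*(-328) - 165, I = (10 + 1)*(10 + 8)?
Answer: 325118647/7425 ≈ 43787.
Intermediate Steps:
I = 198 (I = 11*18 = 198)
n(D) = 344/(3*D) (n(D) = (688/D)/6 = 344/(3*D))
H = 43787 (H = 43952 - 165 = 43787)
H - n(I*(-25)) = 43787 - 344/(3*(198*(-25))) = 43787 - 344/(3*(-4950)) = 43787 - 344*(-1)/(3*4950) = 43787 - 1*(-172/7425) = 43787 + 172/7425 = 325118647/7425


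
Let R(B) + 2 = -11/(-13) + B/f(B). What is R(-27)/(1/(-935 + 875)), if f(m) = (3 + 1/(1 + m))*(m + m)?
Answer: 59160/1001 ≈ 59.101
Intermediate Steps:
f(m) = 2*m*(3 + 1/(1 + m)) (f(m) = (3 + 1/(1 + m))*(2*m) = 2*m*(3 + 1/(1 + m)))
R(B) = -15/13 + (1 + B)/(2*(4 + 3*B)) (R(B) = -2 + (-11/(-13) + B/((2*B*(4 + 3*B)/(1 + B)))) = -2 + (-11*(-1/13) + B*((1 + B)/(2*B*(4 + 3*B)))) = -2 + (11/13 + (1 + B)/(2*(4 + 3*B))) = -15/13 + (1 + B)/(2*(4 + 3*B)))
R(-27)/(1/(-935 + 875)) = ((-107 - 77*(-27))/(26*(4 + 3*(-27))))/(1/(-935 + 875)) = ((-107 + 2079)/(26*(4 - 81)))/(1/(-60)) = ((1/26)*1972/(-77))/(-1/60) = ((1/26)*(-1/77)*1972)*(-60) = -986/1001*(-60) = 59160/1001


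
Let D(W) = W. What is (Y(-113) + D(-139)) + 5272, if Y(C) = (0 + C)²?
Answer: 17902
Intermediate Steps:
Y(C) = C²
(Y(-113) + D(-139)) + 5272 = ((-113)² - 139) + 5272 = (12769 - 139) + 5272 = 12630 + 5272 = 17902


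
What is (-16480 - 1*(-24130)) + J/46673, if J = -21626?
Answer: 32456984/4243 ≈ 7649.5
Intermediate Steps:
(-16480 - 1*(-24130)) + J/46673 = (-16480 - 1*(-24130)) - 21626/46673 = (-16480 + 24130) - 21626*1/46673 = 7650 - 1966/4243 = 32456984/4243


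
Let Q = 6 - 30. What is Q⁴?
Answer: 331776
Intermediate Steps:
Q = -24 (Q = 6 - 5*6 = 6 - 30 = -24)
Q⁴ = (-24)⁴ = 331776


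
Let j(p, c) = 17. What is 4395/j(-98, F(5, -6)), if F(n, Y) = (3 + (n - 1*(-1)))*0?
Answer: 4395/17 ≈ 258.53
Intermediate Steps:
F(n, Y) = 0 (F(n, Y) = (3 + (n + 1))*0 = (3 + (1 + n))*0 = (4 + n)*0 = 0)
4395/j(-98, F(5, -6)) = 4395/17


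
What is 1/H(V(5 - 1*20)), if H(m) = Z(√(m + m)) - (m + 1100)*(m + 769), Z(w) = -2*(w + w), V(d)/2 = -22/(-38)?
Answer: -5023669863/4260400822618870 + 13718*√209/23432204524403785 ≈ -1.1791e-6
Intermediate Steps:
V(d) = 22/19 (V(d) = 2*(-22/(-38)) = 2*(-22*(-1/38)) = 2*(11/19) = 22/19)
Z(w) = -4*w
H(m) = -(769 + m)*(1100 + m) - 4*√2*√m (H(m) = -4*√(m + m) - (m + 1100)*(m + 769) = -4*√2*√m - (1100 + m)*(769 + m) = -4*√2*√m - (769 + m)*(1100 + m) = -(769 + m)*(1100 + m) - 4*√2*√m)
1/H(V(5 - 1*20)) = 1/(-845900 - (22/19)² - 1869*22/19 - 4*√2*√(22/19)) = 1/(-845900 - 1*484/361 - 41118/19 - 4*√2*√418/19) = 1/(-845900 - 484/361 - 41118/19 - 8*√209/19) = 1/(-306151626/361 - 8*√209/19)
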